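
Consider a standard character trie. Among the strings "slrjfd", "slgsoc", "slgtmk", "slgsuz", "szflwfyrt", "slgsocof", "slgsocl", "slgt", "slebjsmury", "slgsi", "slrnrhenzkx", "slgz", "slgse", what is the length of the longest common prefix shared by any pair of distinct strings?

6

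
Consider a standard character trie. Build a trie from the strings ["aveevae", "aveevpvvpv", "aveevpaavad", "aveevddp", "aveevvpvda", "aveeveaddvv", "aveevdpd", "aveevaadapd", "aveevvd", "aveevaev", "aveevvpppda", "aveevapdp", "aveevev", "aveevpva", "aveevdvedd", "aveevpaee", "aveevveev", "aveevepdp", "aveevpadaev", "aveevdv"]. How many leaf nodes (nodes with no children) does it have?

18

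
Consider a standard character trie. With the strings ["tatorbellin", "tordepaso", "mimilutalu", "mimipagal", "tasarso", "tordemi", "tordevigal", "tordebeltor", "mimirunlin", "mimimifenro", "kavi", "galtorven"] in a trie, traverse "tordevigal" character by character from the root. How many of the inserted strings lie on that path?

1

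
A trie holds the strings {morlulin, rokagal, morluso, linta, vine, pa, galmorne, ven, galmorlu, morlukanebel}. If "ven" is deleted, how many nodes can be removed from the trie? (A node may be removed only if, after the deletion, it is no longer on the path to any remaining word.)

2

After clearing the end-marker at "ven", prune upward until reaching a node still needed by another word.
The suffix "en" (2 nodes) is used only by "ven"; the node for "v" still has the child "i", so pruning stops there.
Nodes removed: 2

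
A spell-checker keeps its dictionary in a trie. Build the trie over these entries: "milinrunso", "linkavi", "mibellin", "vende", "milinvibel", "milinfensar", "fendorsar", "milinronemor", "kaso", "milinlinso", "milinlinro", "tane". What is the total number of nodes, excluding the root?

Count nodes per top-level branch (shared prefixes stored once):
  'f'-branch (fendorsar): 9 nodes
  'k'-branch (kaso): 4 nodes
  'l'-branch (linkavi): 7 nodes
  'm'-branch (mibellin, milinfensar, milinlinro, milinlinso, milinronemor, milinrunso, milinvibel): 40 nodes
  't'-branch (tane): 4 nodes
  'v'-branch (vende): 5 nodes
Sum: 69

69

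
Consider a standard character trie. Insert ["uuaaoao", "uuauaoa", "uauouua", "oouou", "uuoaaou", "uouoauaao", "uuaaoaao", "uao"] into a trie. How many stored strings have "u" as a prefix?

7

Traverse to the node for "u", then collect every word in that subtree.
Matches: "uao", "uauouua", "uouoauaao", "uuaaoaao", "uuaaoao", "uuauaoa", "uuoaaou"
Count: 7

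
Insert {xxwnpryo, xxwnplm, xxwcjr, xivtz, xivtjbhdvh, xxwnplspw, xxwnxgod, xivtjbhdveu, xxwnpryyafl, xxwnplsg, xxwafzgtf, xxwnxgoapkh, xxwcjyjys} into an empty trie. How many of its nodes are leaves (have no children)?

13

Leaves are exactly the stored words that no other stored word extends.
Those words: "xivtjbhdveu", "xivtjbhdvh", "xivtz", "xxwafzgtf", "xxwcjr", "xxwcjyjys", "xxwnplm", "xxwnplsg", "xxwnplspw", "xxwnpryo", "xxwnpryyafl", "xxwnxgoapkh", "xxwnxgod"
Leaf count: 13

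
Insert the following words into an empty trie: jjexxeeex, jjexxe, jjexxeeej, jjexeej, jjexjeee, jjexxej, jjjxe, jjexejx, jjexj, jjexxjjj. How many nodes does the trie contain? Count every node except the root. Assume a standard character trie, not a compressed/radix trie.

Insert word by word; a character creates a node only if that edge doesn't already exist:
  "jjexxeeex" → 9 new (j, j, e, x, x, e, e, e, x)
  "jjexxe" → prefix "jjexxe" already present; 0 new (none)
  "jjexxeeej" → prefix "jjexxeee" already present; 1 new (j)
  "jjexeej" → prefix "jjex" already present; 3 new (e, e, j)
  "jjexjeee" → prefix "jjex" already present; 4 new (j, e, e, e)
  "jjexxej" → prefix "jjexxe" already present; 1 new (j)
  "jjjxe" → prefix "jj" already present; 3 new (j, x, e)
  "jjexejx" → prefix "jjexe" already present; 2 new (j, x)
  "jjexj" → prefix "jjexj" already present; 0 new (none)
  "jjexxjjj" → prefix "jjexx" already present; 3 new (j, j, j)
Total nodes = 9 + 0 + 1 + 3 + 4 + 1 + 3 + 2 + 0 + 3 = 26

26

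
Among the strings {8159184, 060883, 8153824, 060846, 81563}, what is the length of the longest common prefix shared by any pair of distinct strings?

Equivalently: take the maximum, over all pairs, of their longest common prefix length.
e.g. "060846" and "060883" share the prefix "0608" of length 4; no pair shares a longer one.
Longest shared-prefix length: 4

4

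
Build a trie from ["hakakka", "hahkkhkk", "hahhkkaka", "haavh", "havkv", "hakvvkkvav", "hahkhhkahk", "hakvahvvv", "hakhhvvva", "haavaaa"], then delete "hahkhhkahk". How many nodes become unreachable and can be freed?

6

A node on "hahkhhkahk"'s path can go only if nothing else ends at it or branches off below it.
The suffix "hhkahk" (6 nodes) is used only by "hahkhhkahk"; the node for "hahk" still has the child "k", so pruning stops there.
Nodes removed: 6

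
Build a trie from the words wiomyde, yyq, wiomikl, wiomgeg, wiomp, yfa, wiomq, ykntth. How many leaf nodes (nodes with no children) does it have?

Leaves are exactly the stored words that no other stored word extends.
Those words: "wiomgeg", "wiomikl", "wiomp", "wiomq", "wiomyde", "yfa", "ykntth", "yyq"
Leaf count: 8

8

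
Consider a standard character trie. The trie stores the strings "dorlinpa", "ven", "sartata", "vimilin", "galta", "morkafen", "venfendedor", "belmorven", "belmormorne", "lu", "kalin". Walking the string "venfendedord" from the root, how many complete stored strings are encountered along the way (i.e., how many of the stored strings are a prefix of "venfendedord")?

Walk "venfendedord" from the root; an end-of-word marker is hit whenever a stored word is a prefix of "venfendedord".
Prefixes of the query that are stored words: "ven", "venfendedor"
Count: 2

2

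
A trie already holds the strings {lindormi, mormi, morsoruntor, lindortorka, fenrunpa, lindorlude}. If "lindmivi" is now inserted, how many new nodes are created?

4

Walking "lindmivi" from the root, the first 4 characters ("lind") follow existing edges; "m" is the first miss.
So 8 − 4 = 4 new nodes.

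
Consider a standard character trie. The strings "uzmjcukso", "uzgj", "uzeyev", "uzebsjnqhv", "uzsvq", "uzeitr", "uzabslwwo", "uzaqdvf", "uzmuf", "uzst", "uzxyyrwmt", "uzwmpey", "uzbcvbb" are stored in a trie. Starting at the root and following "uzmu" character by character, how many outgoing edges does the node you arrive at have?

1

The children of the "uzmu" node are the distinct next characters among strings starting with "uzmu".
Characters that immediately follow "uzmu" among the stored strings: {f}.
That node has 1 child edge.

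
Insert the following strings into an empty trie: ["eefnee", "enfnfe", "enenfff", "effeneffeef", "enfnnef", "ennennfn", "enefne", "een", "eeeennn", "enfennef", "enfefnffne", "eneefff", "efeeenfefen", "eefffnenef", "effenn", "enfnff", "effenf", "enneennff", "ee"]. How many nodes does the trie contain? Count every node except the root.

83

For each word, the new-node count is its length minus the longest prefix already in the trie:
  "eefnee" → 6 new (e, e, f, n, e, e)
  "enfnfe" → prefix "e" already present; 5 new (n, f, n, f, e)
  "enenfff" → prefix "en" already present; 5 new (e, n, f, f, f)
  "effeneffeef" → prefix "e" already present; 10 new (f, f, e, n, e, f, f, e, e, f)
  "enfnnef" → prefix "enfn" already present; 3 new (n, e, f)
  "ennennfn" → prefix "en" already present; 6 new (n, e, n, n, f, n)
  "enefne" → prefix "ene" already present; 3 new (f, n, e)
  "een" → prefix "ee" already present; 1 new (n)
  "eeeennn" → prefix "ee" already present; 5 new (e, e, n, n, n)
  "enfennef" → prefix "enf" already present; 5 new (e, n, n, e, f)
  "enfefnffne" → prefix "enfe" already present; 6 new (f, n, f, f, n, e)
  "eneefff" → prefix "ene" already present; 4 new (e, f, f, f)
  "efeeenfefen" → prefix "ef" already present; 9 new (e, e, e, n, f, e, f, e, n)
  "eefffnenef" → prefix "eef" already present; 7 new (f, f, n, e, n, e, f)
  "effenn" → prefix "effen" already present; 1 new (n)
  "enfnff" → prefix "enfnf" already present; 1 new (f)
  "effenf" → prefix "effen" already present; 1 new (f)
  "enneennff" → prefix "enne" already present; 5 new (e, n, n, f, f)
  "ee" → prefix "ee" already present; 0 new (none)
Total nodes = 6 + 5 + 5 + 10 + 3 + 6 + 3 + 1 + 5 + 5 + 6 + 4 + 9 + 7 + 1 + 1 + 1 + 5 + 0 = 83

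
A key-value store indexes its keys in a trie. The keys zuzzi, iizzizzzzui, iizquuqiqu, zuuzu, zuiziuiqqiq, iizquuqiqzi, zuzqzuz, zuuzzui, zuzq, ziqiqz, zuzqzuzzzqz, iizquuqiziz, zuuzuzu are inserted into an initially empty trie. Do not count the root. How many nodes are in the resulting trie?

For each word, the new-node count is its length minus the longest prefix already in the trie:
  "zuzzi" → 5 new (z, u, z, z, i)
  "iizzizzzzui" → 11 new (i, i, z, z, i, z, z, z, z, u, i)
  "iizquuqiqu" → prefix "iiz" already present; 7 new (q, u, u, q, i, q, u)
  "zuuzu" → prefix "zu" already present; 3 new (u, z, u)
  "zuiziuiqqiq" → prefix "zu" already present; 9 new (i, z, i, u, i, q, q, i, q)
  "iizquuqiqzi" → prefix "iizquuqiq" already present; 2 new (z, i)
  "zuzqzuz" → prefix "zuz" already present; 4 new (q, z, u, z)
  "zuuzzui" → prefix "zuuz" already present; 3 new (z, u, i)
  "zuzq" → prefix "zuzq" already present; 0 new (none)
  "ziqiqz" → prefix "z" already present; 5 new (i, q, i, q, z)
  "zuzqzuzzzqz" → prefix "zuzqzuz" already present; 4 new (z, z, q, z)
  "iizquuqiziz" → prefix "iizquuqi" already present; 3 new (z, i, z)
  "zuuzuzu" → prefix "zuuzu" already present; 2 new (z, u)
Total nodes = 5 + 11 + 7 + 3 + 9 + 2 + 4 + 3 + 0 + 5 + 4 + 3 + 2 = 58

58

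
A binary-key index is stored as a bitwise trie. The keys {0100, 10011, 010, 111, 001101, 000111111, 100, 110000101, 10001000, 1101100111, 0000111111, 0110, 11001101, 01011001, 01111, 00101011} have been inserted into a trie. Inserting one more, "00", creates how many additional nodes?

0

Every character of "00" already lies on an existing path (it is a prefix of some stored word).
No new nodes are needed: 0.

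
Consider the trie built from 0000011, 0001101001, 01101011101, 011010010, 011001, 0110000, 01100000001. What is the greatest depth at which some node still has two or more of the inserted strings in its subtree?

The deepest shared node is where two words last agree before diverging.
"0110000" and "01100000001" agree on "0110000" (7 characters) before diverging; nothing deeper is shared.
Longest shared-prefix length: 7

7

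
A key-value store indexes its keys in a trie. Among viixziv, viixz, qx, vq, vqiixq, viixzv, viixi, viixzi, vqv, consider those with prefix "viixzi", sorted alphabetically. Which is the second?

Words with prefix "viixzi", in lexicographic order: "viixzi", "viixziv"
Position 2: viixziv

viixziv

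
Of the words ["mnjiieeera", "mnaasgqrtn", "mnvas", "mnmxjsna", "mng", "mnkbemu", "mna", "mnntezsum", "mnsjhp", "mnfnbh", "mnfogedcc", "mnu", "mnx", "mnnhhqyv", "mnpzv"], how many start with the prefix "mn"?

15

Filter for entries beginning with "mn":
Matches: "mna", "mnaasgqrtn", "mnfnbh", "mnfogedcc", "mng", "mnjiieeera", "mnkbemu", "mnmxjsna", "mnnhhqyv", "mnntezsum", "mnpzv", "mnsjhp", "mnu", "mnvas", "mnx"
Count: 15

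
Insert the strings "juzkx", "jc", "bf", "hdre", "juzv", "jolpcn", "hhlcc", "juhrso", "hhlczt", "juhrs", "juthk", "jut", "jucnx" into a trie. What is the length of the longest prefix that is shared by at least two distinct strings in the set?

Equivalently: take the maximum, over all pairs, of their longest common prefix length.
e.g. "juhrs" and "juhrso" share the prefix "juhrs" of length 5; no pair shares a longer one.
Longest shared-prefix length: 5

5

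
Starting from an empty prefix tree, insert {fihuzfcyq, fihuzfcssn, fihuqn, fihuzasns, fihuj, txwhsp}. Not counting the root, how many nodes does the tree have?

25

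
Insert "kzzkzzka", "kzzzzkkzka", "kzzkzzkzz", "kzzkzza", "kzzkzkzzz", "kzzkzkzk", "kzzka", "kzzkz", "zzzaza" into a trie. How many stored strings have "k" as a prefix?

8

Filter for entries beginning with "k":
Words under "k": kzzka, kzzkz, kzzkzkzk, kzzkzkzzz, kzzkzza, kzzkzzka, kzzkzzkzz, kzzzzkkzka
Count: 8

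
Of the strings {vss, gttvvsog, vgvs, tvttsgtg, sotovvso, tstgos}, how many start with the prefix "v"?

Filter for entries beginning with "v":
Words under "v": vgvs, vss
Count: 2

2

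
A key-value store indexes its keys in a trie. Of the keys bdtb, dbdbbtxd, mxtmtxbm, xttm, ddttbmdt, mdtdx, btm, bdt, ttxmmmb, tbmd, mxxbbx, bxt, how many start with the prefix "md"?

Walk to "md"; the words in its subtree are exactly those with that prefix.
Matches: "mdtdx"
Count: 1

1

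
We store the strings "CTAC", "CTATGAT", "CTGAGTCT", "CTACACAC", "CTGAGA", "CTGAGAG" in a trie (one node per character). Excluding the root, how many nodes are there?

Trace insertions, counting only characters that open a new branch:
  "CTAC" → 4 new (C, T, A, C)
  "CTATGAT" → prefix "CTA" already present; 4 new (T, G, A, T)
  "CTGAGTCT" → prefix "CT" already present; 6 new (G, A, G, T, C, T)
  "CTACACAC" → prefix "CTAC" already present; 4 new (A, C, A, C)
  "CTGAGA" → prefix "CTGAG" already present; 1 new (A)
  "CTGAGAG" → prefix "CTGAGA" already present; 1 new (G)
Total nodes = 4 + 4 + 6 + 4 + 1 + 1 = 20

20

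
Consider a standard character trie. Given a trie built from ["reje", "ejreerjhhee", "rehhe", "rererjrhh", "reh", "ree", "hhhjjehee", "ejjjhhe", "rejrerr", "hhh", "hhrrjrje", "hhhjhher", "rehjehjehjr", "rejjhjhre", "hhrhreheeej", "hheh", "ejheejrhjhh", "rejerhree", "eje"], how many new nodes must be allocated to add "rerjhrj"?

The longest prefix of "rerjhrj" already in the trie is "rer" (length 3).
So 7 − 3 = 4 new nodes.

4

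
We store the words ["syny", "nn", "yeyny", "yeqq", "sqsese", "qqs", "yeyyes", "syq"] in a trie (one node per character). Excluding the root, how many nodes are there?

25

For each word, the new-node count is its length minus the longest prefix already in the trie:
  "syny" → 4 new (s, y, n, y)
  "nn" → 2 new (n, n)
  "yeyny" → 5 new (y, e, y, n, y)
  "yeqq" → prefix "ye" already present; 2 new (q, q)
  "sqsese" → prefix "s" already present; 5 new (q, s, e, s, e)
  "qqs" → 3 new (q, q, s)
  "yeyyes" → prefix "yey" already present; 3 new (y, e, s)
  "syq" → prefix "sy" already present; 1 new (q)
Total nodes = 4 + 2 + 5 + 2 + 5 + 3 + 3 + 1 = 25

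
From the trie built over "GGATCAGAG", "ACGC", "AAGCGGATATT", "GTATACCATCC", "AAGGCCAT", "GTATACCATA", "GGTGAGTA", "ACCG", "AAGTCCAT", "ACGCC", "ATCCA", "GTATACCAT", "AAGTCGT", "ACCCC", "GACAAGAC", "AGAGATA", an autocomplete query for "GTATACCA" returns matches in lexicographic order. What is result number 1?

DFS of the "GTATACCA" subtree visits, in order: "GTATACCAT", "GTATACCATA", "GTATACCATCC"
Position 1: GTATACCAT

GTATACCAT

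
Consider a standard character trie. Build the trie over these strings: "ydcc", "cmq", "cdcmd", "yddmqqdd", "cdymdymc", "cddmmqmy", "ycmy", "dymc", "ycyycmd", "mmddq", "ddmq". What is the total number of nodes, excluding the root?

49

Insert word by word; a character creates a node only if that edge doesn't already exist:
  "ydcc" → 4 new (y, d, c, c)
  "cmq" → 3 new (c, m, q)
  "cdcmd" → prefix "c" already present; 4 new (d, c, m, d)
  "yddmqqdd" → prefix "yd" already present; 6 new (d, m, q, q, d, d)
  "cdymdymc" → prefix "cd" already present; 6 new (y, m, d, y, m, c)
  "cddmmqmy" → prefix "cd" already present; 6 new (d, m, m, q, m, y)
  "ycmy" → prefix "y" already present; 3 new (c, m, y)
  "dymc" → 4 new (d, y, m, c)
  "ycyycmd" → prefix "yc" already present; 5 new (y, y, c, m, d)
  "mmddq" → 5 new (m, m, d, d, q)
  "ddmq" → prefix "d" already present; 3 new (d, m, q)
Total nodes = 4 + 3 + 4 + 6 + 6 + 6 + 3 + 4 + 5 + 5 + 3 = 49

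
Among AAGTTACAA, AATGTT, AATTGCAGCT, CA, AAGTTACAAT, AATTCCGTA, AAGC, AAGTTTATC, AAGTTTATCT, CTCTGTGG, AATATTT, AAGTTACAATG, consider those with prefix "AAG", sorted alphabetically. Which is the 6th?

AAGTTTATCT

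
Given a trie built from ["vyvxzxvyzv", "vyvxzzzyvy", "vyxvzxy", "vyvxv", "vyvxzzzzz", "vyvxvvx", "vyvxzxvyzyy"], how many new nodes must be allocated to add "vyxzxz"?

The longest prefix of "vyxzxz" already in the trie is "vyx" (length 3).
Each of the 3 remaining characters creates one node.

3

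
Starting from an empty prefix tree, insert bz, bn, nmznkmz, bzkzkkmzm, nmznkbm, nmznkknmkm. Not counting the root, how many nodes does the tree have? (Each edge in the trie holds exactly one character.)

24

Trace insertions, counting only characters that open a new branch:
  "bz" → 2 new (b, z)
  "bn" → prefix "b" already present; 1 new (n)
  "nmznkmz" → 7 new (n, m, z, n, k, m, z)
  "bzkzkkmzm" → prefix "bz" already present; 7 new (k, z, k, k, m, z, m)
  "nmznkbm" → prefix "nmznk" already present; 2 new (b, m)
  "nmznkknmkm" → prefix "nmznk" already present; 5 new (k, n, m, k, m)
Total nodes = 2 + 1 + 7 + 7 + 2 + 5 = 24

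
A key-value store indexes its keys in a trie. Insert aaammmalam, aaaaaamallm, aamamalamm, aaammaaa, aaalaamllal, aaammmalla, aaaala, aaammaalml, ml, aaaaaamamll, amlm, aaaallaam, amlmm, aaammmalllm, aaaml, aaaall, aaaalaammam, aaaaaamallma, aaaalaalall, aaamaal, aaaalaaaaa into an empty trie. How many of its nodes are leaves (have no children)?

A leaf is a node with no children — equivalently, the end of a word that is not a proper prefix of any other stored word.
Those words: "aaaaaamallma", "aaaaaamamll", "aaaalaaaaa", "aaaalaalall", "aaaalaammam", "aaaallaam", "aaalaamllal", "aaamaal", "aaaml", "aaammaaa", "aaammaalml", "aaammmalam", "aaammmalla", "aaammmalllm", "aamamalamm", "amlmm", "ml"
Leaf count: 17

17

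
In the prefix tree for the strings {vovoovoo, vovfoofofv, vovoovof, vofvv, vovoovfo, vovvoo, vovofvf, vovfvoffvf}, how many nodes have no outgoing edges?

8

A leaf is a node with no children — equivalently, the end of a word that is not a proper prefix of any other stored word.
Those words: "vofvv", "vovfoofofv", "vovfvoffvf", "vovofvf", "vovoovfo", "vovoovof", "vovoovoo", "vovvoo"
Leaf count: 8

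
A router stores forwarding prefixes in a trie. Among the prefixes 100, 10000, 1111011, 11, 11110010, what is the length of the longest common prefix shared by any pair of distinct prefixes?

The deepest shared node is where two words last agree before diverging.
e.g. "11110010" and "1111011" share the prefix "11110" of length 5; no pair shares a longer one.
Longest shared-prefix length: 5

5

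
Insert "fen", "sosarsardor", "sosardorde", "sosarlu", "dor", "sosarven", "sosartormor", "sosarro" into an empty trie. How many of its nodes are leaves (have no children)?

Leaves are exactly the stored words that no other stored word extends.
Those words: "dor", "fen", "sosardorde", "sosarlu", "sosarro", "sosarsardor", "sosartormor", "sosarven"
Leaf count: 8

8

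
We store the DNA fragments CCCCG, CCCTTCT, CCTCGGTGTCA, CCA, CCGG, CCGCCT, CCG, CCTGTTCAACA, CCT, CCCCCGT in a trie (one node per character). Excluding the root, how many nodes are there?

35

For each word, the new-node count is its length minus the longest prefix already in the trie:
  "CCCCG" → 5 new (C, C, C, C, G)
  "CCCTTCT" → prefix "CCC" already present; 4 new (T, T, C, T)
  "CCTCGGTGTCA" → prefix "CC" already present; 9 new (T, C, G, G, T, G, T, C, A)
  "CCA" → prefix "CC" already present; 1 new (A)
  "CCGG" → prefix "CC" already present; 2 new (G, G)
  "CCGCCT" → prefix "CCG" already present; 3 new (C, C, T)
  "CCG" → prefix "CCG" already present; 0 new (none)
  "CCTGTTCAACA" → prefix "CCT" already present; 8 new (G, T, T, C, A, A, C, A)
  "CCT" → prefix "CCT" already present; 0 new (none)
  "CCCCCGT" → prefix "CCCC" already present; 3 new (C, G, T)
Total nodes = 5 + 4 + 9 + 1 + 2 + 3 + 0 + 8 + 0 + 3 = 35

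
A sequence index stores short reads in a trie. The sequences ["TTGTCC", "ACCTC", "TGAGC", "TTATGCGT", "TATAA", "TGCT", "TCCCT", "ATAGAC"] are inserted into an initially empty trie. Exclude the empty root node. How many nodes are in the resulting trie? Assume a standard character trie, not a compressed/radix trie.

Trace insertions, counting only characters that open a new branch:
  "TTGTCC" → 6 new (T, T, G, T, C, C)
  "ACCTC" → 5 new (A, C, C, T, C)
  "TGAGC" → prefix "T" already present; 4 new (G, A, G, C)
  "TTATGCGT" → prefix "TT" already present; 6 new (A, T, G, C, G, T)
  "TATAA" → prefix "T" already present; 4 new (A, T, A, A)
  "TGCT" → prefix "TG" already present; 2 new (C, T)
  "TCCCT" → prefix "T" already present; 4 new (C, C, C, T)
  "ATAGAC" → prefix "A" already present; 5 new (T, A, G, A, C)
Total nodes = 6 + 5 + 4 + 6 + 4 + 2 + 4 + 5 = 36

36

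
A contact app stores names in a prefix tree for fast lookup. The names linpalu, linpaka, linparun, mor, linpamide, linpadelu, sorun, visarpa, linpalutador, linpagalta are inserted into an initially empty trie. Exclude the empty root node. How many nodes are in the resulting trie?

Trace insertions, counting only characters that open a new branch:
  "linpalu" → 7 new (l, i, n, p, a, l, u)
  "linpaka" → prefix "linpa" already present; 2 new (k, a)
  "linparun" → prefix "linpa" already present; 3 new (r, u, n)
  "mor" → 3 new (m, o, r)
  "linpamide" → prefix "linpa" already present; 4 new (m, i, d, e)
  "linpadelu" → prefix "linpa" already present; 4 new (d, e, l, u)
  "sorun" → 5 new (s, o, r, u, n)
  "visarpa" → 7 new (v, i, s, a, r, p, a)
  "linpalutador" → prefix "linpalu" already present; 5 new (t, a, d, o, r)
  "linpagalta" → prefix "linpa" already present; 5 new (g, a, l, t, a)
Total nodes = 7 + 2 + 3 + 3 + 4 + 4 + 5 + 7 + 5 + 5 = 45

45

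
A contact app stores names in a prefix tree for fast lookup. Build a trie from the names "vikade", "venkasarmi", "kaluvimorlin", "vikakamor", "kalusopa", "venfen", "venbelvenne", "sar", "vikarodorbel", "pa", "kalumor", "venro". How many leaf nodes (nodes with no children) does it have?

12

Leaves are exactly the stored words that no other stored word extends.
Those words: "kalumor", "kalusopa", "kaluvimorlin", "pa", "sar", "venbelvenne", "venfen", "venkasarmi", "venro", "vikade", "vikakamor", "vikarodorbel"
Leaf count: 12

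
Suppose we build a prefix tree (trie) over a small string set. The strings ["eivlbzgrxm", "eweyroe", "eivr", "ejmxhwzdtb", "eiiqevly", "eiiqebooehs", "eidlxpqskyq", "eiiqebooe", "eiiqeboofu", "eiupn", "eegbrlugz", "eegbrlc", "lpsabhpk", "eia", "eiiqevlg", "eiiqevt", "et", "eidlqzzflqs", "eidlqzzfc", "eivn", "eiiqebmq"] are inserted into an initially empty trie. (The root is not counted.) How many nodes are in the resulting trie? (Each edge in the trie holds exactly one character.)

84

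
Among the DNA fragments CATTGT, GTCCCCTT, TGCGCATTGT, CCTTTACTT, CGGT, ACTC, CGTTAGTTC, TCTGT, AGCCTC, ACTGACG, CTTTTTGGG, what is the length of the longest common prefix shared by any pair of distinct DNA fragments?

Look for the deepest trie node that still has at least two words in its subtree.
e.g. "ACTC" and "ACTGACG" share the prefix "ACT" of length 3; no pair shares a longer one.
Longest shared-prefix length: 3

3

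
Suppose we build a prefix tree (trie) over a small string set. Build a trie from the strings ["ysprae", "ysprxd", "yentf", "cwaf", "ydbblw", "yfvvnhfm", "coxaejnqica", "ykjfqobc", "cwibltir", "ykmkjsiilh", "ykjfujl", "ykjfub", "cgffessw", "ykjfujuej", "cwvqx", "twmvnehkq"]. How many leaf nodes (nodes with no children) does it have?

A leaf is a node with no children — equivalently, the end of a word that is not a proper prefix of any other stored word.
Those words: "cgffessw", "coxaejnqica", "cwaf", "cwibltir", "cwvqx", "twmvnehkq", "ydbblw", "yentf", "yfvvnhfm", "ykjfqobc", "ykjfub", "ykjfujl", "ykjfujuej", "ykmkjsiilh", "ysprae", "ysprxd"
Leaf count: 16

16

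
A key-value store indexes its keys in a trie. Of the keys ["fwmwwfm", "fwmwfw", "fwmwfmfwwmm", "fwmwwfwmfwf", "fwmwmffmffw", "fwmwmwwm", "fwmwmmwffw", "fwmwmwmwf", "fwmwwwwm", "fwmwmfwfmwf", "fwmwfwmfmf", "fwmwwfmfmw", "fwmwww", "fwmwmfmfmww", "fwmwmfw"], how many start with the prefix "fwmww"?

5

Filter for entries beginning with "fwmww":
Words under "fwmww": fwmwwfm, fwmwwfmfmw, fwmwwfwmfwf, fwmwww, fwmwwwwm
Count: 5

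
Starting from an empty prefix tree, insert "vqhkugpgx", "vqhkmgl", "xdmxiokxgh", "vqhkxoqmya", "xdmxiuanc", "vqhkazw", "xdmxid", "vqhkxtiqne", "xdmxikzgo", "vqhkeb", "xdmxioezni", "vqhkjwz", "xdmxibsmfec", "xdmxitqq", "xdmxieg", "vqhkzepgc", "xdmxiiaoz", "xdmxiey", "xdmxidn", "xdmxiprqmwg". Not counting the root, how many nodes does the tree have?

Insert word by word; a character creates a node only if that edge doesn't already exist:
  "vqhkugpgx" → 9 new (v, q, h, k, u, g, p, g, x)
  "vqhkmgl" → prefix "vqhk" already present; 3 new (m, g, l)
  "xdmxiokxgh" → 10 new (x, d, m, x, i, o, k, x, g, h)
  "vqhkxoqmya" → prefix "vqhk" already present; 6 new (x, o, q, m, y, a)
  "xdmxiuanc" → prefix "xdmxi" already present; 4 new (u, a, n, c)
  "vqhkazw" → prefix "vqhk" already present; 3 new (a, z, w)
  "xdmxid" → prefix "xdmxi" already present; 1 new (d)
  "vqhkxtiqne" → prefix "vqhkx" already present; 5 new (t, i, q, n, e)
  "xdmxikzgo" → prefix "xdmxi" already present; 4 new (k, z, g, o)
  "vqhkeb" → prefix "vqhk" already present; 2 new (e, b)
  "xdmxioezni" → prefix "xdmxio" already present; 4 new (e, z, n, i)
  "vqhkjwz" → prefix "vqhk" already present; 3 new (j, w, z)
  "xdmxibsmfec" → prefix "xdmxi" already present; 6 new (b, s, m, f, e, c)
  "xdmxitqq" → prefix "xdmxi" already present; 3 new (t, q, q)
  "xdmxieg" → prefix "xdmxi" already present; 2 new (e, g)
  "vqhkzepgc" → prefix "vqhk" already present; 5 new (z, e, p, g, c)
  "xdmxiiaoz" → prefix "xdmxi" already present; 4 new (i, a, o, z)
  "xdmxiey" → prefix "xdmxie" already present; 1 new (y)
  "xdmxidn" → prefix "xdmxid" already present; 1 new (n)
  "xdmxiprqmwg" → prefix "xdmxi" already present; 6 new (p, r, q, m, w, g)
Total nodes = 9 + 3 + 10 + 6 + 4 + 3 + 1 + 5 + 4 + 2 + 4 + 3 + 6 + 3 + 2 + 5 + 4 + 1 + 1 + 6 = 82

82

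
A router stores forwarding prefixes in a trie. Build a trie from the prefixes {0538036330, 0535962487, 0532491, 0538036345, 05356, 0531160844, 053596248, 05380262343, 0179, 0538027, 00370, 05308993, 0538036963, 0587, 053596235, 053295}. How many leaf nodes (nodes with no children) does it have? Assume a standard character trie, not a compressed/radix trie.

15

A leaf is a node with no children — equivalently, the end of a word that is not a proper prefix of any other stored word.
Those words: "00370", "0179", "05308993", "0531160844", "0532491", "053295", "05356", "053596235", "0535962487", "05380262343", "0538027", "0538036330", "0538036345", "0538036963", "0587"
Leaf count: 15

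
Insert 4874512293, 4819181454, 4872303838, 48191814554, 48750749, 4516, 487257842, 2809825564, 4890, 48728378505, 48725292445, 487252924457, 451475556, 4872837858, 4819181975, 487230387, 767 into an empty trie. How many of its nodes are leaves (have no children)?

16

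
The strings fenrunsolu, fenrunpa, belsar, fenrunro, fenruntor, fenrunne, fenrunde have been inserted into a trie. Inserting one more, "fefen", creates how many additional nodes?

3

Walking "fefen" from the root, the first 2 characters ("fe") follow existing edges; "f" is the first miss.
New nodes needed: |"fefen"| − 2 = 5 − 2 = 3.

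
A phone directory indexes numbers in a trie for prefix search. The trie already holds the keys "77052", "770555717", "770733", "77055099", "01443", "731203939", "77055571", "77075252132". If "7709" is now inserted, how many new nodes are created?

1

Walking "7709" from the root, the first 3 characters ("770") follow existing edges; "9" is the first miss.
New nodes needed: |"7709"| − 3 = 4 − 3 = 1.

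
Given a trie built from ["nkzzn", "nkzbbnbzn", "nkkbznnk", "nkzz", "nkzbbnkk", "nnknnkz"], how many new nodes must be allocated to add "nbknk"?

The longest prefix of "nbknk" already in the trie is "n" (length 1).
Each of the 4 remaining characters creates one node.

4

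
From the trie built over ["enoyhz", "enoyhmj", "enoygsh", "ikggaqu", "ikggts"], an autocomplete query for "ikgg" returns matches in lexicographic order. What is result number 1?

DFS of the "ikgg" subtree visits, in order: "ikggaqu", "ikggts"
Position 1: ikggaqu

ikggaqu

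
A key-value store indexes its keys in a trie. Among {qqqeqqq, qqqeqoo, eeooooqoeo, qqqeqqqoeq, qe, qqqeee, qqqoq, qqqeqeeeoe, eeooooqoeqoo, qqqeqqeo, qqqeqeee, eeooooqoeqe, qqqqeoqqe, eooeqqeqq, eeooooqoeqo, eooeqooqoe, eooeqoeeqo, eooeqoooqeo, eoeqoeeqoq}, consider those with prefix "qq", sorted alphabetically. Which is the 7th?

qqqeqqqoeq

DFS of the "qq" subtree visits, in order: "qqqeee", "qqqeqeee", "qqqeqeeeoe", "qqqeqoo", "qqqeqqeo", "qqqeqqq", "qqqeqqqoeq", "qqqoq", "qqqqeoqqe"
The 7th is qqqeqqqoeq.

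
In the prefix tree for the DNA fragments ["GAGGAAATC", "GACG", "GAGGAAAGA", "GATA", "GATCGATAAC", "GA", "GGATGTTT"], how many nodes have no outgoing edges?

6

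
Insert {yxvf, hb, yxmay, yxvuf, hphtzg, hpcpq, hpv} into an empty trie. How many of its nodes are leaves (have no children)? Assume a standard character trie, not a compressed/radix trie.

Leaves are exactly the stored words that no other stored word extends.
Those words: "hb", "hpcpq", "hphtzg", "hpv", "yxmay", "yxvf", "yxvuf"
Leaf count: 7

7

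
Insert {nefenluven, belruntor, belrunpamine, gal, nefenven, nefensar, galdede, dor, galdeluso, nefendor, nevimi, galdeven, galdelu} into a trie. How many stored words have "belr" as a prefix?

2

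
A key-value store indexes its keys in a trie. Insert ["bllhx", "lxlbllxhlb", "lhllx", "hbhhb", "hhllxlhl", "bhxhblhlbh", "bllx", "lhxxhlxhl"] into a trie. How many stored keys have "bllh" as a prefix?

Traverse to the node for "bllh", then collect every word in that subtree.
Words under "bllh": bllhx
Count: 1

1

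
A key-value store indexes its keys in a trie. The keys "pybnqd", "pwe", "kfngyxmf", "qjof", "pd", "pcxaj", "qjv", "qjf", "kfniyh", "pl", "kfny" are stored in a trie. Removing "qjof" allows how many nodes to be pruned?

A node on "qjof"'s path can go only if nothing else ends at it or branches off below it.
The suffix "of" (2 nodes) is used only by "qjof"; the node for "qj" still has the child "v", so pruning stops there.
Nodes removed: 2

2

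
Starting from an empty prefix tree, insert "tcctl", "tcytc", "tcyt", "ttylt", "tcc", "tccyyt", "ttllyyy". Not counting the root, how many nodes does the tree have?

Insert word by word; a character creates a node only if that edge doesn't already exist:
  "tcctl" → 5 new (t, c, c, t, l)
  "tcytc" → prefix "tc" already present; 3 new (y, t, c)
  "tcyt" → prefix "tcyt" already present; 0 new (none)
  "ttylt" → prefix "t" already present; 4 new (t, y, l, t)
  "tcc" → prefix "tcc" already present; 0 new (none)
  "tccyyt" → prefix "tcc" already present; 3 new (y, y, t)
  "ttllyyy" → prefix "tt" already present; 5 new (l, l, y, y, y)
Total nodes = 5 + 3 + 0 + 4 + 0 + 3 + 5 = 20

20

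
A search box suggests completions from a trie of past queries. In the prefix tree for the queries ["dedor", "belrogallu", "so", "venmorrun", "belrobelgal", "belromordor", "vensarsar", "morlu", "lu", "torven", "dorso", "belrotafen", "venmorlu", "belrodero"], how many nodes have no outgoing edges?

A leaf is a node with no children — equivalently, the end of a word that is not a proper prefix of any other stored word.
Those words: "belrobelgal", "belrodero", "belrogallu", "belromordor", "belrotafen", "dedor", "dorso", "lu", "morlu", "so", "torven", "venmorlu", "venmorrun", "vensarsar"
Leaf count: 14

14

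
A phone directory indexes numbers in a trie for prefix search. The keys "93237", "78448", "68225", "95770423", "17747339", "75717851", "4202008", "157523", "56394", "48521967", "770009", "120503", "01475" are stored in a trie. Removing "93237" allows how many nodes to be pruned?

4

A node on "93237"'s path can go only if nothing else ends at it or branches off below it.
The suffix "3237" (4 nodes) is used only by "93237"; the node for "9" still has the child "5", so pruning stops there.
Nodes removed: 4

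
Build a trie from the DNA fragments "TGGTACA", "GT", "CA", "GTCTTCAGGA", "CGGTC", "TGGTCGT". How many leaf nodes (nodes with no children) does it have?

5

Leaves are exactly the stored words that no other stored word extends.
Those words: "CA", "CGGTC", "GTCTTCAGGA", "TGGTACA", "TGGTCGT"
Leaf count: 5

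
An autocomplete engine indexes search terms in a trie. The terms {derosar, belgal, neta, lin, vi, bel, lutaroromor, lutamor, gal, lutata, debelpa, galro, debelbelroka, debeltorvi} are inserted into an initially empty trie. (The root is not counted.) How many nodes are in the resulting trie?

59

Count nodes per top-level branch (shared prefixes stored once):
  'b'-branch (bel, belgal): 6 nodes
  'd'-branch (debelbelroka, debelpa, debeltorvi, derosar): 24 nodes
  'g'-branch (gal, galro): 5 nodes
  'l'-branch (lin, lutamor, lutaroromor, lutata): 18 nodes
  'n'-branch (neta): 4 nodes
  'v'-branch (vi): 2 nodes
Sum: 59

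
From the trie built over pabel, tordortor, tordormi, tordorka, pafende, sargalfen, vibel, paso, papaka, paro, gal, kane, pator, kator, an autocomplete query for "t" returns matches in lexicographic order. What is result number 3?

Filter for "t…" and sort: "tordorka", "tordormi", "tordortor"
Position 3: tordortor

tordortor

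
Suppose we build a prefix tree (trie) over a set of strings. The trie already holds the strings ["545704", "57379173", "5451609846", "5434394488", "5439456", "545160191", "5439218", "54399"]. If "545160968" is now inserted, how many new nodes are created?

The longest prefix of "545160968" already in the trie is "5451609" (length 7).
Each of the 2 remaining characters creates one node.

2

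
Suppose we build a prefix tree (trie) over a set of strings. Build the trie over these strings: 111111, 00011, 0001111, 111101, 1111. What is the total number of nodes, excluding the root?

For each word, the new-node count is its length minus the longest prefix already in the trie:
  "111111" → 6 new (1, 1, 1, 1, 1, 1)
  "00011" → 5 new (0, 0, 0, 1, 1)
  "0001111" → prefix "00011" already present; 2 new (1, 1)
  "111101" → prefix "1111" already present; 2 new (0, 1)
  "1111" → prefix "1111" already present; 0 new (none)
Total nodes = 6 + 5 + 2 + 2 + 0 = 15

15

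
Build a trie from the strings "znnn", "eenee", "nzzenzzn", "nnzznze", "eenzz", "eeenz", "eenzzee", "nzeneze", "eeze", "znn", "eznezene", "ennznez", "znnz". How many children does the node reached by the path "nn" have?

1

The children of the "nn" node are the distinct next characters among strings starting with "nn".
Distinct next characters after "nn": z.
That node has 1 child edge.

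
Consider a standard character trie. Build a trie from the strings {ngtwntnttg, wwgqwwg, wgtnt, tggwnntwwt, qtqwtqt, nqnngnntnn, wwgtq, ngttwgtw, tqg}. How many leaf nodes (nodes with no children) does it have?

9

A leaf is a node with no children — equivalently, the end of a word that is not a proper prefix of any other stored word.
Those words: "ngttwgtw", "ngtwntnttg", "nqnngnntnn", "qtqwtqt", "tggwnntwwt", "tqg", "wgtnt", "wwgqwwg", "wwgtq"
Leaf count: 9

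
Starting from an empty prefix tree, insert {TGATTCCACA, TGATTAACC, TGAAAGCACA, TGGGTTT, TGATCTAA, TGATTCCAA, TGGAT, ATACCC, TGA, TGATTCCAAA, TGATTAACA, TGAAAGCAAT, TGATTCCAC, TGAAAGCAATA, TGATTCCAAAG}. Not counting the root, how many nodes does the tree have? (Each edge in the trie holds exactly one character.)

For each word, the new-node count is its length minus the longest prefix already in the trie:
  "TGATTCCACA" → 10 new (T, G, A, T, T, C, C, A, C, A)
  "TGATTAACC" → prefix "TGATT" already present; 4 new (A, A, C, C)
  "TGAAAGCACA" → prefix "TGA" already present; 7 new (A, A, G, C, A, C, A)
  "TGGGTTT" → prefix "TG" already present; 5 new (G, G, T, T, T)
  "TGATCTAA" → prefix "TGAT" already present; 4 new (C, T, A, A)
  "TGATTCCAA" → prefix "TGATTCCA" already present; 1 new (A)
  "TGGAT" → prefix "TGG" already present; 2 new (A, T)
  "ATACCC" → 6 new (A, T, A, C, C, C)
  "TGA" → prefix "TGA" already present; 0 new (none)
  "TGATTCCAAA" → prefix "TGATTCCAA" already present; 1 new (A)
  "TGATTAACA" → prefix "TGATTAAC" already present; 1 new (A)
  "TGAAAGCAAT" → prefix "TGAAAGCA" already present; 2 new (A, T)
  "TGATTCCAC" → prefix "TGATTCCAC" already present; 0 new (none)
  "TGAAAGCAATA" → prefix "TGAAAGCAAT" already present; 1 new (A)
  "TGATTCCAAAG" → prefix "TGATTCCAAA" already present; 1 new (G)
Total nodes = 10 + 4 + 7 + 5 + 4 + 1 + 2 + 6 + 0 + 1 + 1 + 2 + 0 + 1 + 1 = 45

45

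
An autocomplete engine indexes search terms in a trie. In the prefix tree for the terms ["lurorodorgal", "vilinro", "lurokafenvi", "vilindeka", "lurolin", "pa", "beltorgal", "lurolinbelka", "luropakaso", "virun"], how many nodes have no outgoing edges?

A leaf is a node with no children — equivalently, the end of a word that is not a proper prefix of any other stored word.
Those words: "beltorgal", "lurokafenvi", "lurolinbelka", "luropakaso", "lurorodorgal", "pa", "vilindeka", "vilinro", "virun"
Leaf count: 9

9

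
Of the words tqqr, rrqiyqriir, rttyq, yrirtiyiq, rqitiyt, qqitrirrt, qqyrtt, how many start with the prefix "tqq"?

1

Traverse to the node for "tqq", then collect every word in that subtree.
Matches: "tqqr"
Count: 1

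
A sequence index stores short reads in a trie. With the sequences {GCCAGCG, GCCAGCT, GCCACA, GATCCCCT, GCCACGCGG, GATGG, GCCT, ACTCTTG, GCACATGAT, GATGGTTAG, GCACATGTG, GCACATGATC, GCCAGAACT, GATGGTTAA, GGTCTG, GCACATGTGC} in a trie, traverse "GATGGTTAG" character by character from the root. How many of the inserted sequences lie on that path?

2

Traverse "GATGGTTAG" character by character; count nodes along the way that are marked as word ends.
Prefixes of the query that are stored words: "GATGG", "GATGGTTAG"
Count: 2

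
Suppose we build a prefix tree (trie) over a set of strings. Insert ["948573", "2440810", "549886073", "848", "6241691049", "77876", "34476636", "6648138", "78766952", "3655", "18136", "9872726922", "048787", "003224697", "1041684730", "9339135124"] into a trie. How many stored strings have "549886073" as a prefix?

1

Filter for entries beginning with "549886073":
Matches: "549886073"
Count: 1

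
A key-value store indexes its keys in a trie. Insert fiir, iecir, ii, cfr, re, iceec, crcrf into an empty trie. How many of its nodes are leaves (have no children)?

7

A leaf is a node with no children — equivalently, the end of a word that is not a proper prefix of any other stored word.
Those words: "cfr", "crcrf", "fiir", "iceec", "iecir", "ii", "re"
Leaf count: 7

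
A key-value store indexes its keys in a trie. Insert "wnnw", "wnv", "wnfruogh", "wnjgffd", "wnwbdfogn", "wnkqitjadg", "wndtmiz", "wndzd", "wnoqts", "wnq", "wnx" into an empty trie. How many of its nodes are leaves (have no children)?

11

Leaves are exactly the stored words that no other stored word extends.
Those words: "wndtmiz", "wndzd", "wnfruogh", "wnjgffd", "wnkqitjadg", "wnnw", "wnoqts", "wnq", "wnv", "wnwbdfogn", "wnx"
Leaf count: 11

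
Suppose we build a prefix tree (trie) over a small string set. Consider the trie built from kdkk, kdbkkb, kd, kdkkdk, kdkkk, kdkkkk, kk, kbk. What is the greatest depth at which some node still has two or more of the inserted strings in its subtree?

Look for the deepest trie node that still has at least two words in its subtree.
e.g. "kdkkk" and "kdkkkk" share the prefix "kdkkk" of length 5; no pair shares a longer one.
Longest shared-prefix length: 5

5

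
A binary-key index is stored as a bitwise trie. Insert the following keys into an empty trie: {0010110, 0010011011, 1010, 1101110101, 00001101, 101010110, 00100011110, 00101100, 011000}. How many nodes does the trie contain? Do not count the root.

49

Count nodes per top-level branch (shared prefixes stored once):
  '0'-branch (00001101, 00100011110, 0010011011, 0010110, 00101100, 011000): 31 nodes
  '1'-branch (1010, 101010110, 1101110101): 18 nodes
Sum: 49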